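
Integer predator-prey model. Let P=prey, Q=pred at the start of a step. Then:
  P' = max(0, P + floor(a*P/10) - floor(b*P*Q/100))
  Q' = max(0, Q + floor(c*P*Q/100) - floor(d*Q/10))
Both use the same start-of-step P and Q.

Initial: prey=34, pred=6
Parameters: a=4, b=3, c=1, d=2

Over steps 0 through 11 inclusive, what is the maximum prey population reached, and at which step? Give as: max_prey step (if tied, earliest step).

Answer: 62 4

Derivation:
Step 1: prey: 34+13-6=41; pred: 6+2-1=7
Step 2: prey: 41+16-8=49; pred: 7+2-1=8
Step 3: prey: 49+19-11=57; pred: 8+3-1=10
Step 4: prey: 57+22-17=62; pred: 10+5-2=13
Step 5: prey: 62+24-24=62; pred: 13+8-2=19
Step 6: prey: 62+24-35=51; pred: 19+11-3=27
Step 7: prey: 51+20-41=30; pred: 27+13-5=35
Step 8: prey: 30+12-31=11; pred: 35+10-7=38
Step 9: prey: 11+4-12=3; pred: 38+4-7=35
Step 10: prey: 3+1-3=1; pred: 35+1-7=29
Step 11: prey: 1+0-0=1; pred: 29+0-5=24
Max prey = 62 at step 4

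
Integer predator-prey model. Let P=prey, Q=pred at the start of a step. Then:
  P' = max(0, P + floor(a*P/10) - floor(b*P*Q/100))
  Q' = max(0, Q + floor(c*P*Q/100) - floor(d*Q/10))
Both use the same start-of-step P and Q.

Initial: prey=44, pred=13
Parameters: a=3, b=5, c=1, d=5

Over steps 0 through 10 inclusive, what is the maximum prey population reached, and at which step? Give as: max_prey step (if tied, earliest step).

Answer: 55 10

Derivation:
Step 1: prey: 44+13-28=29; pred: 13+5-6=12
Step 2: prey: 29+8-17=20; pred: 12+3-6=9
Step 3: prey: 20+6-9=17; pred: 9+1-4=6
Step 4: prey: 17+5-5=17; pred: 6+1-3=4
Step 5: prey: 17+5-3=19; pred: 4+0-2=2
Step 6: prey: 19+5-1=23; pred: 2+0-1=1
Step 7: prey: 23+6-1=28; pred: 1+0-0=1
Step 8: prey: 28+8-1=35; pred: 1+0-0=1
Step 9: prey: 35+10-1=44; pred: 1+0-0=1
Step 10: prey: 44+13-2=55; pred: 1+0-0=1
Max prey = 55 at step 10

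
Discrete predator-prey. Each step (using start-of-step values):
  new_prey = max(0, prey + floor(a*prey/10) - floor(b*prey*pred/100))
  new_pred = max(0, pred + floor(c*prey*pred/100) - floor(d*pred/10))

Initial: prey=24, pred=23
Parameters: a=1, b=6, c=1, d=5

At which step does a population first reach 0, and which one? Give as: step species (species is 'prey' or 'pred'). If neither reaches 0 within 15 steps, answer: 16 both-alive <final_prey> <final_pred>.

Step 1: prey: 24+2-33=0; pred: 23+5-11=17
First extinction: prey at step 1

Answer: 1 prey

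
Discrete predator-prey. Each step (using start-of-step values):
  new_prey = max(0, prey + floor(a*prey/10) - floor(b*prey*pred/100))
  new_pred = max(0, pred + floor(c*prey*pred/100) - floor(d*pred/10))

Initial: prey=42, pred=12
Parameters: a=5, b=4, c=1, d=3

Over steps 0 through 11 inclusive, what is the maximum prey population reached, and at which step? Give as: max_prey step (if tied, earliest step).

Step 1: prey: 42+21-20=43; pred: 12+5-3=14
Step 2: prey: 43+21-24=40; pred: 14+6-4=16
Step 3: prey: 40+20-25=35; pred: 16+6-4=18
Step 4: prey: 35+17-25=27; pred: 18+6-5=19
Step 5: prey: 27+13-20=20; pred: 19+5-5=19
Step 6: prey: 20+10-15=15; pred: 19+3-5=17
Step 7: prey: 15+7-10=12; pred: 17+2-5=14
Step 8: prey: 12+6-6=12; pred: 14+1-4=11
Step 9: prey: 12+6-5=13; pred: 11+1-3=9
Step 10: prey: 13+6-4=15; pred: 9+1-2=8
Step 11: prey: 15+7-4=18; pred: 8+1-2=7
Max prey = 43 at step 1

Answer: 43 1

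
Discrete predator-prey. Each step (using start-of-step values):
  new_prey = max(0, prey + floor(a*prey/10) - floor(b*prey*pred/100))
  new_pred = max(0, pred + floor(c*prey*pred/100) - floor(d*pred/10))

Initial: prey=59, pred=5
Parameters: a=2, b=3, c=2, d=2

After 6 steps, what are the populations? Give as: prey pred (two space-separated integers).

Step 1: prey: 59+11-8=62; pred: 5+5-1=9
Step 2: prey: 62+12-16=58; pred: 9+11-1=19
Step 3: prey: 58+11-33=36; pred: 19+22-3=38
Step 4: prey: 36+7-41=2; pred: 38+27-7=58
Step 5: prey: 2+0-3=0; pred: 58+2-11=49
Step 6: prey: 0+0-0=0; pred: 49+0-9=40

Answer: 0 40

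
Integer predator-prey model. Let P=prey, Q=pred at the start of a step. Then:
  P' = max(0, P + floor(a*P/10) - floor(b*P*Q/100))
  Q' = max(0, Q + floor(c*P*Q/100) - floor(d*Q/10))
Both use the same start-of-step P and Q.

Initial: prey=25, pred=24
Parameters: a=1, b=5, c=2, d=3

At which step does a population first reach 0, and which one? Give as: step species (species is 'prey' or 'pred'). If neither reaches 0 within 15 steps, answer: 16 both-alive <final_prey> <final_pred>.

Answer: 1 prey

Derivation:
Step 1: prey: 25+2-30=0; pred: 24+12-7=29
First extinction: prey at step 1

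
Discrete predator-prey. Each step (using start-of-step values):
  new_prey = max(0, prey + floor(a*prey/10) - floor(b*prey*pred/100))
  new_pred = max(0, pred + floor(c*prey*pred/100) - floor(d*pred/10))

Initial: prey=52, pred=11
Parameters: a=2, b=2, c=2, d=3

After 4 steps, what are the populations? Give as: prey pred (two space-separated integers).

Answer: 4 59

Derivation:
Step 1: prey: 52+10-11=51; pred: 11+11-3=19
Step 2: prey: 51+10-19=42; pred: 19+19-5=33
Step 3: prey: 42+8-27=23; pred: 33+27-9=51
Step 4: prey: 23+4-23=4; pred: 51+23-15=59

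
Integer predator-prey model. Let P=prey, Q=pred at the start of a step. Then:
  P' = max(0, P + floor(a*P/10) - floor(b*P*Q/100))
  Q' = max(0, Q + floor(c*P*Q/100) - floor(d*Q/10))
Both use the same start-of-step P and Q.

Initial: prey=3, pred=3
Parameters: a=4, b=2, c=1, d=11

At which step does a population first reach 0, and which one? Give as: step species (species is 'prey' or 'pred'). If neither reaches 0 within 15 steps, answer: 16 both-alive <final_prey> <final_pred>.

Step 1: prey: 3+1-0=4; pred: 3+0-3=0
First extinction: pred at step 1

Answer: 1 pred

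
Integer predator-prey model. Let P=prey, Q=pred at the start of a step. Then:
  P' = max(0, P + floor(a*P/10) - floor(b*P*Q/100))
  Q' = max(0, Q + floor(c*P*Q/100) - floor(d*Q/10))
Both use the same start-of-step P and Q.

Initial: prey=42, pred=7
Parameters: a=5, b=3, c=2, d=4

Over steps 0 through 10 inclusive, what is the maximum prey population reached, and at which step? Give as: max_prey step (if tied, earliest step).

Answer: 66 2

Derivation:
Step 1: prey: 42+21-8=55; pred: 7+5-2=10
Step 2: prey: 55+27-16=66; pred: 10+11-4=17
Step 3: prey: 66+33-33=66; pred: 17+22-6=33
Step 4: prey: 66+33-65=34; pred: 33+43-13=63
Step 5: prey: 34+17-64=0; pred: 63+42-25=80
Step 6: prey: 0+0-0=0; pred: 80+0-32=48
Step 7: prey: 0+0-0=0; pred: 48+0-19=29
Step 8: prey: 0+0-0=0; pred: 29+0-11=18
Step 9: prey: 0+0-0=0; pred: 18+0-7=11
Step 10: prey: 0+0-0=0; pred: 11+0-4=7
Max prey = 66 at step 2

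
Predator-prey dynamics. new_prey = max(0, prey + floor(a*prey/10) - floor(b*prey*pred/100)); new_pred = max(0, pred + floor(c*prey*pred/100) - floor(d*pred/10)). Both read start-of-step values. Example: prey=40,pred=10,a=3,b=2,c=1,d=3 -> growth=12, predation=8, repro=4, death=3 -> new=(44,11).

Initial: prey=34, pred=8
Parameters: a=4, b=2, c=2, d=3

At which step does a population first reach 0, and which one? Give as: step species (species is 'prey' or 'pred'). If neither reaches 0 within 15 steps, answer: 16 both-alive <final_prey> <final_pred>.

Step 1: prey: 34+13-5=42; pred: 8+5-2=11
Step 2: prey: 42+16-9=49; pred: 11+9-3=17
Step 3: prey: 49+19-16=52; pred: 17+16-5=28
Step 4: prey: 52+20-29=43; pred: 28+29-8=49
Step 5: prey: 43+17-42=18; pred: 49+42-14=77
Step 6: prey: 18+7-27=0; pred: 77+27-23=81
First extinction: prey at step 6

Answer: 6 prey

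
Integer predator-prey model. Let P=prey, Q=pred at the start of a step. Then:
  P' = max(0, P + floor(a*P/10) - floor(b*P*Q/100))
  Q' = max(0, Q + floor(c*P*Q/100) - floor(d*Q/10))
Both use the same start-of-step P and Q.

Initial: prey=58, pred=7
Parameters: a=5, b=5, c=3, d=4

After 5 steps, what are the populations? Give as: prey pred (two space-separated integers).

Answer: 0 32

Derivation:
Step 1: prey: 58+29-20=67; pred: 7+12-2=17
Step 2: prey: 67+33-56=44; pred: 17+34-6=45
Step 3: prey: 44+22-99=0; pred: 45+59-18=86
Step 4: prey: 0+0-0=0; pred: 86+0-34=52
Step 5: prey: 0+0-0=0; pred: 52+0-20=32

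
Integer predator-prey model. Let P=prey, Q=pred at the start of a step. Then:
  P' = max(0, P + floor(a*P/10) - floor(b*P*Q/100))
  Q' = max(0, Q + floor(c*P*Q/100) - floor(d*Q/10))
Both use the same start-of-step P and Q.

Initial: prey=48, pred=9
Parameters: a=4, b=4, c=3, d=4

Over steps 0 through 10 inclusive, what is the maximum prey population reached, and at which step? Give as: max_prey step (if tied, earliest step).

Step 1: prey: 48+19-17=50; pred: 9+12-3=18
Step 2: prey: 50+20-36=34; pred: 18+27-7=38
Step 3: prey: 34+13-51=0; pred: 38+38-15=61
Step 4: prey: 0+0-0=0; pred: 61+0-24=37
Step 5: prey: 0+0-0=0; pred: 37+0-14=23
Step 6: prey: 0+0-0=0; pred: 23+0-9=14
Step 7: prey: 0+0-0=0; pred: 14+0-5=9
Step 8: prey: 0+0-0=0; pred: 9+0-3=6
Step 9: prey: 0+0-0=0; pred: 6+0-2=4
Step 10: prey: 0+0-0=0; pred: 4+0-1=3
Max prey = 50 at step 1

Answer: 50 1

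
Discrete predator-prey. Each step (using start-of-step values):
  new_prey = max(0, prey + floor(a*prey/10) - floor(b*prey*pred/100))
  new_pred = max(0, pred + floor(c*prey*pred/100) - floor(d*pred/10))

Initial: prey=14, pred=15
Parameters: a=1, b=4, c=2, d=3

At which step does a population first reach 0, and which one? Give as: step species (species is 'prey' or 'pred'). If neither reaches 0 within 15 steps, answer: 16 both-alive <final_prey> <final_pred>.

Step 1: prey: 14+1-8=7; pred: 15+4-4=15
Step 2: prey: 7+0-4=3; pred: 15+2-4=13
Step 3: prey: 3+0-1=2; pred: 13+0-3=10
Step 4: prey: 2+0-0=2; pred: 10+0-3=7
Step 5: prey: 2+0-0=2; pred: 7+0-2=5
Step 6: prey: 2+0-0=2; pred: 5+0-1=4
Step 7: prey: 2+0-0=2; pred: 4+0-1=3
Step 8: prey: 2+0-0=2; pred: 3+0-0=3
Steps 9-15: state stable at prey=2, pred=3 (no change)
No extinction within 15 steps

Answer: 16 both-alive 2 3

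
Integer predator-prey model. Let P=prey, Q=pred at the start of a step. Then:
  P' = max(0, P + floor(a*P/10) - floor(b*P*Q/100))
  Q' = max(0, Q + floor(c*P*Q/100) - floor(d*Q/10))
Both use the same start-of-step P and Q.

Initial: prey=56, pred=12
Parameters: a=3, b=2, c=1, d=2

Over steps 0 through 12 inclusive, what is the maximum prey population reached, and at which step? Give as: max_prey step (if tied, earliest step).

Answer: 59 1

Derivation:
Step 1: prey: 56+16-13=59; pred: 12+6-2=16
Step 2: prey: 59+17-18=58; pred: 16+9-3=22
Step 3: prey: 58+17-25=50; pred: 22+12-4=30
Step 4: prey: 50+15-30=35; pred: 30+15-6=39
Step 5: prey: 35+10-27=18; pred: 39+13-7=45
Step 6: prey: 18+5-16=7; pred: 45+8-9=44
Step 7: prey: 7+2-6=3; pred: 44+3-8=39
Step 8: prey: 3+0-2=1; pred: 39+1-7=33
Step 9: prey: 1+0-0=1; pred: 33+0-6=27
Step 10: prey: 1+0-0=1; pred: 27+0-5=22
Step 11: prey: 1+0-0=1; pred: 22+0-4=18
Step 12: prey: 1+0-0=1; pred: 18+0-3=15
Max prey = 59 at step 1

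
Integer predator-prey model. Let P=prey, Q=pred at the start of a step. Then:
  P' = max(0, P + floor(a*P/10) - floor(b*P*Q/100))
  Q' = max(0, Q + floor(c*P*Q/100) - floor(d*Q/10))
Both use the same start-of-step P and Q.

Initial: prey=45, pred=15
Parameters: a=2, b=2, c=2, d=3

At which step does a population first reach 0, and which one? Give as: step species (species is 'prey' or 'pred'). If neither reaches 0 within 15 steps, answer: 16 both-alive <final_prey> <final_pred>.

Step 1: prey: 45+9-13=41; pred: 15+13-4=24
Step 2: prey: 41+8-19=30; pred: 24+19-7=36
Step 3: prey: 30+6-21=15; pred: 36+21-10=47
Step 4: prey: 15+3-14=4; pred: 47+14-14=47
Step 5: prey: 4+0-3=1; pred: 47+3-14=36
Step 6: prey: 1+0-0=1; pred: 36+0-10=26
Step 7: prey: 1+0-0=1; pred: 26+0-7=19
Step 8: prey: 1+0-0=1; pred: 19+0-5=14
Step 9: prey: 1+0-0=1; pred: 14+0-4=10
Step 10: prey: 1+0-0=1; pred: 10+0-3=7
Step 11: prey: 1+0-0=1; pred: 7+0-2=5
Step 12: prey: 1+0-0=1; pred: 5+0-1=4
Step 13: prey: 1+0-0=1; pred: 4+0-1=3
Step 14: prey: 1+0-0=1; pred: 3+0-0=3
Steps 15-15: state stable at prey=1, pred=3 (no change)
No extinction within 15 steps

Answer: 16 both-alive 1 3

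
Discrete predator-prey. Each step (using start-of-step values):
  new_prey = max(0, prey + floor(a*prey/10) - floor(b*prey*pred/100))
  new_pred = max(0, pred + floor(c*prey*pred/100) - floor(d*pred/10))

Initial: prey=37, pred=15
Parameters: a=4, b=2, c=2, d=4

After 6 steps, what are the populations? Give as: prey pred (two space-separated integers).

Answer: 3 39

Derivation:
Step 1: prey: 37+14-11=40; pred: 15+11-6=20
Step 2: prey: 40+16-16=40; pred: 20+16-8=28
Step 3: prey: 40+16-22=34; pred: 28+22-11=39
Step 4: prey: 34+13-26=21; pred: 39+26-15=50
Step 5: prey: 21+8-21=8; pred: 50+21-20=51
Step 6: prey: 8+3-8=3; pred: 51+8-20=39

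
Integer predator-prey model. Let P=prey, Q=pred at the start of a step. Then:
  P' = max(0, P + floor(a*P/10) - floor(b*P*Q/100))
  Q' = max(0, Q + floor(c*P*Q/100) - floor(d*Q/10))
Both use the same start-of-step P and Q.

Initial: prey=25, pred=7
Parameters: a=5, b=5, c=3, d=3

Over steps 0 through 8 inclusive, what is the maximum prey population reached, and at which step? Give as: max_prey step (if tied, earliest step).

Answer: 29 1

Derivation:
Step 1: prey: 25+12-8=29; pred: 7+5-2=10
Step 2: prey: 29+14-14=29; pred: 10+8-3=15
Step 3: prey: 29+14-21=22; pred: 15+13-4=24
Step 4: prey: 22+11-26=7; pred: 24+15-7=32
Step 5: prey: 7+3-11=0; pred: 32+6-9=29
Step 6: prey: 0+0-0=0; pred: 29+0-8=21
Step 7: prey: 0+0-0=0; pred: 21+0-6=15
Step 8: prey: 0+0-0=0; pred: 15+0-4=11
Max prey = 29 at step 1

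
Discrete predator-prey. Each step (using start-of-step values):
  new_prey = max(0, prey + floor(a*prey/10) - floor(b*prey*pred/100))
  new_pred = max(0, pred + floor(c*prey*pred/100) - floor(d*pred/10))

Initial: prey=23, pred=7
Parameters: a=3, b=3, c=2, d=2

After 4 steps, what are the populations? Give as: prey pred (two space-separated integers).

Step 1: prey: 23+6-4=25; pred: 7+3-1=9
Step 2: prey: 25+7-6=26; pred: 9+4-1=12
Step 3: prey: 26+7-9=24; pred: 12+6-2=16
Step 4: prey: 24+7-11=20; pred: 16+7-3=20

Answer: 20 20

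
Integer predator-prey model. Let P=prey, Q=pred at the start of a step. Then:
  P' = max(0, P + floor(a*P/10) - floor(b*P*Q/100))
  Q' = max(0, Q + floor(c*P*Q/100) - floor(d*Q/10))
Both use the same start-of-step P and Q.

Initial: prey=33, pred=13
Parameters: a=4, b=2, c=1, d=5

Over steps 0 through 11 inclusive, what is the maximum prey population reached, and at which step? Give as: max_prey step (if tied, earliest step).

Answer: 113 8

Derivation:
Step 1: prey: 33+13-8=38; pred: 13+4-6=11
Step 2: prey: 38+15-8=45; pred: 11+4-5=10
Step 3: prey: 45+18-9=54; pred: 10+4-5=9
Step 4: prey: 54+21-9=66; pred: 9+4-4=9
Step 5: prey: 66+26-11=81; pred: 9+5-4=10
Step 6: prey: 81+32-16=97; pred: 10+8-5=13
Step 7: prey: 97+38-25=110; pred: 13+12-6=19
Step 8: prey: 110+44-41=113; pred: 19+20-9=30
Step 9: prey: 113+45-67=91; pred: 30+33-15=48
Step 10: prey: 91+36-87=40; pred: 48+43-24=67
Step 11: prey: 40+16-53=3; pred: 67+26-33=60
Max prey = 113 at step 8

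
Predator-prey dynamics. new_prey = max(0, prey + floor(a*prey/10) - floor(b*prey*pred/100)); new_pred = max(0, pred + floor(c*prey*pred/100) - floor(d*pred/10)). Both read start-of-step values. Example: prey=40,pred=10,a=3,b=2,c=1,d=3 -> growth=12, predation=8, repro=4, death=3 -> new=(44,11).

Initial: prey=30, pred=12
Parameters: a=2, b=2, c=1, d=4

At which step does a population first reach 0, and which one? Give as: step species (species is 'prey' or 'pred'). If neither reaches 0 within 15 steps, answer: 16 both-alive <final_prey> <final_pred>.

Step 1: prey: 30+6-7=29; pred: 12+3-4=11
Step 2: prey: 29+5-6=28; pred: 11+3-4=10
Step 3: prey: 28+5-5=28; pred: 10+2-4=8
Step 4: prey: 28+5-4=29; pred: 8+2-3=7
Step 5: prey: 29+5-4=30; pred: 7+2-2=7
Step 6: prey: 30+6-4=32; pred: 7+2-2=7
Step 7: prey: 32+6-4=34; pred: 7+2-2=7
Step 8: prey: 34+6-4=36; pred: 7+2-2=7
Step 9: prey: 36+7-5=38; pred: 7+2-2=7
Step 10: prey: 38+7-5=40; pred: 7+2-2=7
Step 11: prey: 40+8-5=43; pred: 7+2-2=7
Step 12: prey: 43+8-6=45; pred: 7+3-2=8
Step 13: prey: 45+9-7=47; pred: 8+3-3=8
Step 14: prey: 47+9-7=49; pred: 8+3-3=8
Step 15: prey: 49+9-7=51; pred: 8+3-3=8
No extinction within 15 steps

Answer: 16 both-alive 51 8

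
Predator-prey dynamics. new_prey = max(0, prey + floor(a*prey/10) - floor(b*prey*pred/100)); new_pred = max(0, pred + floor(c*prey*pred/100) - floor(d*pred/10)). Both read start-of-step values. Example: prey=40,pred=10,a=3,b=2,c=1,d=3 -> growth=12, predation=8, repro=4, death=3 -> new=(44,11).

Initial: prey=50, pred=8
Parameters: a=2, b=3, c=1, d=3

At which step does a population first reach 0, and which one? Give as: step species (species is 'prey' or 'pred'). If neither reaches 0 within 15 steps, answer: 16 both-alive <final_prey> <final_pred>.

Answer: 16 both-alive 15 3

Derivation:
Step 1: prey: 50+10-12=48; pred: 8+4-2=10
Step 2: prey: 48+9-14=43; pred: 10+4-3=11
Step 3: prey: 43+8-14=37; pred: 11+4-3=12
Step 4: prey: 37+7-13=31; pred: 12+4-3=13
Step 5: prey: 31+6-12=25; pred: 13+4-3=14
Step 6: prey: 25+5-10=20; pred: 14+3-4=13
Step 7: prey: 20+4-7=17; pred: 13+2-3=12
Step 8: prey: 17+3-6=14; pred: 12+2-3=11
Step 9: prey: 14+2-4=12; pred: 11+1-3=9
Step 10: prey: 12+2-3=11; pred: 9+1-2=8
Step 11: prey: 11+2-2=11; pred: 8+0-2=6
Step 12: prey: 11+2-1=12; pred: 6+0-1=5
Step 13: prey: 12+2-1=13; pred: 5+0-1=4
Step 14: prey: 13+2-1=14; pred: 4+0-1=3
Step 15: prey: 14+2-1=15; pred: 3+0-0=3
No extinction within 15 steps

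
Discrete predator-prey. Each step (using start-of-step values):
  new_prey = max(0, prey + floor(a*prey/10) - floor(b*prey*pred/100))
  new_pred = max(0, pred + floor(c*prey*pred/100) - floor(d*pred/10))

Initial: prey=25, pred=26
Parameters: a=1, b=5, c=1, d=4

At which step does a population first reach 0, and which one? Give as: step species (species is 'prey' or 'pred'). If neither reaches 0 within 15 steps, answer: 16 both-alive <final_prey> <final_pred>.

Step 1: prey: 25+2-32=0; pred: 26+6-10=22
First extinction: prey at step 1

Answer: 1 prey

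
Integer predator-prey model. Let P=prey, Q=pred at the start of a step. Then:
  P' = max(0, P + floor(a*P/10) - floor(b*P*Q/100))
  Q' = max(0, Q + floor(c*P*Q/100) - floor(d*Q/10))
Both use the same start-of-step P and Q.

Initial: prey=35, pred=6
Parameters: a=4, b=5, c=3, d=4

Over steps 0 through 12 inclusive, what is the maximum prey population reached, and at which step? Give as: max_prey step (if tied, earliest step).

Step 1: prey: 35+14-10=39; pred: 6+6-2=10
Step 2: prey: 39+15-19=35; pred: 10+11-4=17
Step 3: prey: 35+14-29=20; pred: 17+17-6=28
Step 4: prey: 20+8-28=0; pred: 28+16-11=33
Step 5: prey: 0+0-0=0; pred: 33+0-13=20
Step 6: prey: 0+0-0=0; pred: 20+0-8=12
Step 7: prey: 0+0-0=0; pred: 12+0-4=8
Step 8: prey: 0+0-0=0; pred: 8+0-3=5
Step 9: prey: 0+0-0=0; pred: 5+0-2=3
Step 10: prey: 0+0-0=0; pred: 3+0-1=2
Step 11: prey: 0+0-0=0; pred: 2+0-0=2
Step 12: prey: 0+0-0=0; pred: 2+0-0=2
Max prey = 39 at step 1

Answer: 39 1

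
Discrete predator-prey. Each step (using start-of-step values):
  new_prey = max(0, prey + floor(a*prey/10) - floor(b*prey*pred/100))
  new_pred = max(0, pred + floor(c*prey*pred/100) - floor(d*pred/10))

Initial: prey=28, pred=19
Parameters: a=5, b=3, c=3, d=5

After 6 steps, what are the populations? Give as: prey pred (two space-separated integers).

Step 1: prey: 28+14-15=27; pred: 19+15-9=25
Step 2: prey: 27+13-20=20; pred: 25+20-12=33
Step 3: prey: 20+10-19=11; pred: 33+19-16=36
Step 4: prey: 11+5-11=5; pred: 36+11-18=29
Step 5: prey: 5+2-4=3; pred: 29+4-14=19
Step 6: prey: 3+1-1=3; pred: 19+1-9=11

Answer: 3 11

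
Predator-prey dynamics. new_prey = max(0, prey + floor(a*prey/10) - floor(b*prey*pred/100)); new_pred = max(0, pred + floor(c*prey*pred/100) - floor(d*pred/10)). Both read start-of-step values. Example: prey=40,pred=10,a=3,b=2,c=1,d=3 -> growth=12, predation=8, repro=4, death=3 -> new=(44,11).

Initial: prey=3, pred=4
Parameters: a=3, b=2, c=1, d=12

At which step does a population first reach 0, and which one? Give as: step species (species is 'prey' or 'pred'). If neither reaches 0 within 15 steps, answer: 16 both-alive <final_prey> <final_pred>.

Answer: 1 pred

Derivation:
Step 1: prey: 3+0-0=3; pred: 4+0-4=0
First extinction: pred at step 1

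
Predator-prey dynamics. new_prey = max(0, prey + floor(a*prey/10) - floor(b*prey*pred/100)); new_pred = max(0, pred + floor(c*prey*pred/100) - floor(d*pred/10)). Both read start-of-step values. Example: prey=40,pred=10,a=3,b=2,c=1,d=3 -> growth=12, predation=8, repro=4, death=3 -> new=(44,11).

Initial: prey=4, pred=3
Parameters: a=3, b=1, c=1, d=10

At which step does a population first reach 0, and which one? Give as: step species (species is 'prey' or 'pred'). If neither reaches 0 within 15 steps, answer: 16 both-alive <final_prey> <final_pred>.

Step 1: prey: 4+1-0=5; pred: 3+0-3=0
First extinction: pred at step 1

Answer: 1 pred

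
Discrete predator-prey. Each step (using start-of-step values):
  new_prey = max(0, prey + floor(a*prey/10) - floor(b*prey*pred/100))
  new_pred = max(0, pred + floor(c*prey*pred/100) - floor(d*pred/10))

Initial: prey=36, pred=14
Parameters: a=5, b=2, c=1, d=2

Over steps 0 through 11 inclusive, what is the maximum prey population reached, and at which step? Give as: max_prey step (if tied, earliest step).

Step 1: prey: 36+18-10=44; pred: 14+5-2=17
Step 2: prey: 44+22-14=52; pred: 17+7-3=21
Step 3: prey: 52+26-21=57; pred: 21+10-4=27
Step 4: prey: 57+28-30=55; pred: 27+15-5=37
Step 5: prey: 55+27-40=42; pred: 37+20-7=50
Step 6: prey: 42+21-42=21; pred: 50+21-10=61
Step 7: prey: 21+10-25=6; pred: 61+12-12=61
Step 8: prey: 6+3-7=2; pred: 61+3-12=52
Step 9: prey: 2+1-2=1; pred: 52+1-10=43
Step 10: prey: 1+0-0=1; pred: 43+0-8=35
Step 11: prey: 1+0-0=1; pred: 35+0-7=28
Max prey = 57 at step 3

Answer: 57 3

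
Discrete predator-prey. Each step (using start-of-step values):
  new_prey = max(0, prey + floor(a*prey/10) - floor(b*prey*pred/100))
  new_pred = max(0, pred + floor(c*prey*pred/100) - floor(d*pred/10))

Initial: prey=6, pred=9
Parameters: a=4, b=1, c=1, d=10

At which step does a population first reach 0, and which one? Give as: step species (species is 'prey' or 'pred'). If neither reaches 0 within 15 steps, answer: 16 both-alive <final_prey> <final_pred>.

Answer: 1 pred

Derivation:
Step 1: prey: 6+2-0=8; pred: 9+0-9=0
First extinction: pred at step 1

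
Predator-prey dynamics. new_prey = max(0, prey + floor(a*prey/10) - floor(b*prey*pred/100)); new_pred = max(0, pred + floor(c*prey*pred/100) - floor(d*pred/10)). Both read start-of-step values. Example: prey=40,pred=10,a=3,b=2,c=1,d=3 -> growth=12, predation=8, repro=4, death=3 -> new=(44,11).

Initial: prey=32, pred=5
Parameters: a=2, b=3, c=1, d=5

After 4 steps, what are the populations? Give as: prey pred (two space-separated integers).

Step 1: prey: 32+6-4=34; pred: 5+1-2=4
Step 2: prey: 34+6-4=36; pred: 4+1-2=3
Step 3: prey: 36+7-3=40; pred: 3+1-1=3
Step 4: prey: 40+8-3=45; pred: 3+1-1=3

Answer: 45 3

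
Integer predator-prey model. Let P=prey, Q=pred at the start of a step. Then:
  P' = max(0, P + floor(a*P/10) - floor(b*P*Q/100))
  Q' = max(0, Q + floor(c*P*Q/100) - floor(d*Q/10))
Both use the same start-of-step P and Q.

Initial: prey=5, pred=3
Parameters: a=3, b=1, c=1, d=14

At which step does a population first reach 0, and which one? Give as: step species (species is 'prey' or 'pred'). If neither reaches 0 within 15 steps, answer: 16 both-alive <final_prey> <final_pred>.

Step 1: prey: 5+1-0=6; pred: 3+0-4=0
First extinction: pred at step 1

Answer: 1 pred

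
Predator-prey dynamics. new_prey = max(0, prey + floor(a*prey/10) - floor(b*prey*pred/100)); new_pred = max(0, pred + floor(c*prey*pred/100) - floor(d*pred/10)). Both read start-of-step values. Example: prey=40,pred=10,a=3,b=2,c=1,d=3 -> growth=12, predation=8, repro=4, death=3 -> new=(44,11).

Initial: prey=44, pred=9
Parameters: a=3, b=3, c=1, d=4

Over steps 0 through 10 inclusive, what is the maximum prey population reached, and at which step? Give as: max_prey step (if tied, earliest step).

Answer: 47 2

Derivation:
Step 1: prey: 44+13-11=46; pred: 9+3-3=9
Step 2: prey: 46+13-12=47; pred: 9+4-3=10
Step 3: prey: 47+14-14=47; pred: 10+4-4=10
Step 4: prey: 47+14-14=47; pred: 10+4-4=10
Step 5: prey: 47+14-14=47; pred: 10+4-4=10
Step 6: prey: 47+14-14=47; pred: 10+4-4=10
Step 7: prey: 47+14-14=47; pred: 10+4-4=10
Step 8: prey: 47+14-14=47; pred: 10+4-4=10
Step 9: prey: 47+14-14=47; pred: 10+4-4=10
Step 10: prey: 47+14-14=47; pred: 10+4-4=10
Max prey = 47 at step 2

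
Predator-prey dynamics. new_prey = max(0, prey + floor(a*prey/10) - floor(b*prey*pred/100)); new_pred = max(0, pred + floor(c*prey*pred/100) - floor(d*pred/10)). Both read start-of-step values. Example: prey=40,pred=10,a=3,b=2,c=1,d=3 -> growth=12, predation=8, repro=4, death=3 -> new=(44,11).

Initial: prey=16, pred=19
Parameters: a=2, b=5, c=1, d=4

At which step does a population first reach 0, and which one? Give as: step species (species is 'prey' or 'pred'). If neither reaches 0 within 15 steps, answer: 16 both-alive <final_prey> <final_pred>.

Answer: 16 both-alive 1 2

Derivation:
Step 1: prey: 16+3-15=4; pred: 19+3-7=15
Step 2: prey: 4+0-3=1; pred: 15+0-6=9
Step 3: prey: 1+0-0=1; pred: 9+0-3=6
Step 4: prey: 1+0-0=1; pred: 6+0-2=4
Step 5: prey: 1+0-0=1; pred: 4+0-1=3
Step 6: prey: 1+0-0=1; pred: 3+0-1=2
Step 7: prey: 1+0-0=1; pred: 2+0-0=2
Steps 8-15: state stable at prey=1, pred=2 (no change)
No extinction within 15 steps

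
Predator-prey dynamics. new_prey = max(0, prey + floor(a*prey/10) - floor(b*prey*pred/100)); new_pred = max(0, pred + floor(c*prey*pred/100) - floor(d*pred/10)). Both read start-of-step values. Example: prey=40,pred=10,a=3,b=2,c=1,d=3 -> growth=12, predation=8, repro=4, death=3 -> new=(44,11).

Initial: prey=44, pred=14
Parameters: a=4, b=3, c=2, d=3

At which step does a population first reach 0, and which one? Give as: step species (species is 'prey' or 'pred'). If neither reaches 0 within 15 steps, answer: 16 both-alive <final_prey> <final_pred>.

Answer: 4 prey

Derivation:
Step 1: prey: 44+17-18=43; pred: 14+12-4=22
Step 2: prey: 43+17-28=32; pred: 22+18-6=34
Step 3: prey: 32+12-32=12; pred: 34+21-10=45
Step 4: prey: 12+4-16=0; pred: 45+10-13=42
First extinction: prey at step 4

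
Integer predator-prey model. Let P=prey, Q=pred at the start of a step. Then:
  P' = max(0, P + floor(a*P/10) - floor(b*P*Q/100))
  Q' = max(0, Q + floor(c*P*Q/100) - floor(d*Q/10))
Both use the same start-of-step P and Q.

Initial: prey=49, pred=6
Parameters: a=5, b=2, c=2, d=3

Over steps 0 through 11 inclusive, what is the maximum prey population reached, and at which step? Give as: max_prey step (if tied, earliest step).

Answer: 98 3

Derivation:
Step 1: prey: 49+24-5=68; pred: 6+5-1=10
Step 2: prey: 68+34-13=89; pred: 10+13-3=20
Step 3: prey: 89+44-35=98; pred: 20+35-6=49
Step 4: prey: 98+49-96=51; pred: 49+96-14=131
Step 5: prey: 51+25-133=0; pred: 131+133-39=225
Step 6: prey: 0+0-0=0; pred: 225+0-67=158
Step 7: prey: 0+0-0=0; pred: 158+0-47=111
Step 8: prey: 0+0-0=0; pred: 111+0-33=78
Step 9: prey: 0+0-0=0; pred: 78+0-23=55
Step 10: prey: 0+0-0=0; pred: 55+0-16=39
Step 11: prey: 0+0-0=0; pred: 39+0-11=28
Max prey = 98 at step 3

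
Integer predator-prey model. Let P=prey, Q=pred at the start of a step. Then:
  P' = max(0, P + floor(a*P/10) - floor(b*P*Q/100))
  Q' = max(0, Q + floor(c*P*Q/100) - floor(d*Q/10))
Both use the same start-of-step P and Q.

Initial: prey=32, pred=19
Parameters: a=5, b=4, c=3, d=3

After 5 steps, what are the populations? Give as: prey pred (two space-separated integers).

Step 1: prey: 32+16-24=24; pred: 19+18-5=32
Step 2: prey: 24+12-30=6; pred: 32+23-9=46
Step 3: prey: 6+3-11=0; pred: 46+8-13=41
Step 4: prey: 0+0-0=0; pred: 41+0-12=29
Step 5: prey: 0+0-0=0; pred: 29+0-8=21

Answer: 0 21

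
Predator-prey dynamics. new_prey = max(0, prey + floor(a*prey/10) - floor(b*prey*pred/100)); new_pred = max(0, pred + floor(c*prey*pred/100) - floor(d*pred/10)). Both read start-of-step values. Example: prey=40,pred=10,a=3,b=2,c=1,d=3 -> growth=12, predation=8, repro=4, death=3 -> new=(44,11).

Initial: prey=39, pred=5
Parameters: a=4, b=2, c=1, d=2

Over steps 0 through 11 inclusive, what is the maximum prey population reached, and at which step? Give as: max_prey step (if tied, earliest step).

Step 1: prey: 39+15-3=51; pred: 5+1-1=5
Step 2: prey: 51+20-5=66; pred: 5+2-1=6
Step 3: prey: 66+26-7=85; pred: 6+3-1=8
Step 4: prey: 85+34-13=106; pred: 8+6-1=13
Step 5: prey: 106+42-27=121; pred: 13+13-2=24
Step 6: prey: 121+48-58=111; pred: 24+29-4=49
Step 7: prey: 111+44-108=47; pred: 49+54-9=94
Step 8: prey: 47+18-88=0; pred: 94+44-18=120
Step 9: prey: 0+0-0=0; pred: 120+0-24=96
Step 10: prey: 0+0-0=0; pred: 96+0-19=77
Step 11: prey: 0+0-0=0; pred: 77+0-15=62
Max prey = 121 at step 5

Answer: 121 5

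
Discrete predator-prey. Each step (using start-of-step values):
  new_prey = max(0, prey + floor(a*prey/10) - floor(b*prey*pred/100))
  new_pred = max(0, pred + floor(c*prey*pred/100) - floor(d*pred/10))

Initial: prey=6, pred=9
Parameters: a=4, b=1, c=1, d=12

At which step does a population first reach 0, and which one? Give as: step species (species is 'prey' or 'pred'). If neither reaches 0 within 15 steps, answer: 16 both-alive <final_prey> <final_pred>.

Answer: 1 pred

Derivation:
Step 1: prey: 6+2-0=8; pred: 9+0-10=0
First extinction: pred at step 1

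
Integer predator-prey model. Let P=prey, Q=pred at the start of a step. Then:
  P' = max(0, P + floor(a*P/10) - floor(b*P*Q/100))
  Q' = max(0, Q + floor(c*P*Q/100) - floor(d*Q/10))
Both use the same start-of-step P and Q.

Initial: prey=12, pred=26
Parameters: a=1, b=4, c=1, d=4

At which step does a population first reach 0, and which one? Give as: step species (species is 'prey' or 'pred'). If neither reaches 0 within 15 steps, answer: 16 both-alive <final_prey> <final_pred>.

Answer: 16 both-alive 1 2

Derivation:
Step 1: prey: 12+1-12=1; pred: 26+3-10=19
Step 2: prey: 1+0-0=1; pred: 19+0-7=12
Step 3: prey: 1+0-0=1; pred: 12+0-4=8
Step 4: prey: 1+0-0=1; pred: 8+0-3=5
Step 5: prey: 1+0-0=1; pred: 5+0-2=3
Step 6: prey: 1+0-0=1; pred: 3+0-1=2
Step 7: prey: 1+0-0=1; pred: 2+0-0=2
Steps 8-15: state stable at prey=1, pred=2 (no change)
No extinction within 15 steps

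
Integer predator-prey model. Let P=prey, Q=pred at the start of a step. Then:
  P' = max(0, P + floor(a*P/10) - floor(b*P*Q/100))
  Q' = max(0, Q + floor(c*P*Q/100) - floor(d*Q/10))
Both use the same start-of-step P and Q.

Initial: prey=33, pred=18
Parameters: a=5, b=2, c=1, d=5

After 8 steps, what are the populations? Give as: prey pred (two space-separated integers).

Step 1: prey: 33+16-11=38; pred: 18+5-9=14
Step 2: prey: 38+19-10=47; pred: 14+5-7=12
Step 3: prey: 47+23-11=59; pred: 12+5-6=11
Step 4: prey: 59+29-12=76; pred: 11+6-5=12
Step 5: prey: 76+38-18=96; pred: 12+9-6=15
Step 6: prey: 96+48-28=116; pred: 15+14-7=22
Step 7: prey: 116+58-51=123; pred: 22+25-11=36
Step 8: prey: 123+61-88=96; pred: 36+44-18=62

Answer: 96 62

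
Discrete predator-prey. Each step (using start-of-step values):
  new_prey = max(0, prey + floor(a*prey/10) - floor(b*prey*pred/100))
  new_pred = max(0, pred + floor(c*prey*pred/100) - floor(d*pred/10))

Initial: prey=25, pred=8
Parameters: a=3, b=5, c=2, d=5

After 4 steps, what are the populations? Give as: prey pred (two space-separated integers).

Answer: 19 5

Derivation:
Step 1: prey: 25+7-10=22; pred: 8+4-4=8
Step 2: prey: 22+6-8=20; pred: 8+3-4=7
Step 3: prey: 20+6-7=19; pred: 7+2-3=6
Step 4: prey: 19+5-5=19; pred: 6+2-3=5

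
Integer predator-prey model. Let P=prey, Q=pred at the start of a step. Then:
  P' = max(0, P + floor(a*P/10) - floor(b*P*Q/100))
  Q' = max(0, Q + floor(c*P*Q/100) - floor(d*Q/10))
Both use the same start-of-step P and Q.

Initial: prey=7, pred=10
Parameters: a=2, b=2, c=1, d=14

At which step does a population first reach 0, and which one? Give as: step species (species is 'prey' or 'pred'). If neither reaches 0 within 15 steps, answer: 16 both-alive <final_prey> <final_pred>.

Answer: 1 pred

Derivation:
Step 1: prey: 7+1-1=7; pred: 10+0-14=0
First extinction: pred at step 1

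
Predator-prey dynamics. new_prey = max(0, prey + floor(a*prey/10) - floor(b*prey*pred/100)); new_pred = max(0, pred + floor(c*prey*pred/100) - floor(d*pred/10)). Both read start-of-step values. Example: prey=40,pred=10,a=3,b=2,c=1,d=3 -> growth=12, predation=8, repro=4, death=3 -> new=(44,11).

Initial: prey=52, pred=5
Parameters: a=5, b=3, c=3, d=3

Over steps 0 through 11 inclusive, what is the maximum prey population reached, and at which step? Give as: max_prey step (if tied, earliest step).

Answer: 83 2

Derivation:
Step 1: prey: 52+26-7=71; pred: 5+7-1=11
Step 2: prey: 71+35-23=83; pred: 11+23-3=31
Step 3: prey: 83+41-77=47; pred: 31+77-9=99
Step 4: prey: 47+23-139=0; pred: 99+139-29=209
Step 5: prey: 0+0-0=0; pred: 209+0-62=147
Step 6: prey: 0+0-0=0; pred: 147+0-44=103
Step 7: prey: 0+0-0=0; pred: 103+0-30=73
Step 8: prey: 0+0-0=0; pred: 73+0-21=52
Step 9: prey: 0+0-0=0; pred: 52+0-15=37
Step 10: prey: 0+0-0=0; pred: 37+0-11=26
Step 11: prey: 0+0-0=0; pred: 26+0-7=19
Max prey = 83 at step 2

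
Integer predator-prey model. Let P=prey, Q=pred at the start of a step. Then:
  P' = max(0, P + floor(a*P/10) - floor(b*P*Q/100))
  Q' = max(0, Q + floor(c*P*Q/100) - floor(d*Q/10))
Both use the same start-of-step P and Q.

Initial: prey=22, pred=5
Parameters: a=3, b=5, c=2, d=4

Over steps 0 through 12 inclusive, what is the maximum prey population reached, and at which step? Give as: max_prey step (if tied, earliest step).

Answer: 32 8

Derivation:
Step 1: prey: 22+6-5=23; pred: 5+2-2=5
Step 2: prey: 23+6-5=24; pred: 5+2-2=5
Step 3: prey: 24+7-6=25; pred: 5+2-2=5
Step 4: prey: 25+7-6=26; pred: 5+2-2=5
Step 5: prey: 26+7-6=27; pred: 5+2-2=5
Step 6: prey: 27+8-6=29; pred: 5+2-2=5
Step 7: prey: 29+8-7=30; pred: 5+2-2=5
Step 8: prey: 30+9-7=32; pred: 5+3-2=6
Step 9: prey: 32+9-9=32; pred: 6+3-2=7
Step 10: prey: 32+9-11=30; pred: 7+4-2=9
Step 11: prey: 30+9-13=26; pred: 9+5-3=11
Step 12: prey: 26+7-14=19; pred: 11+5-4=12
Max prey = 32 at step 8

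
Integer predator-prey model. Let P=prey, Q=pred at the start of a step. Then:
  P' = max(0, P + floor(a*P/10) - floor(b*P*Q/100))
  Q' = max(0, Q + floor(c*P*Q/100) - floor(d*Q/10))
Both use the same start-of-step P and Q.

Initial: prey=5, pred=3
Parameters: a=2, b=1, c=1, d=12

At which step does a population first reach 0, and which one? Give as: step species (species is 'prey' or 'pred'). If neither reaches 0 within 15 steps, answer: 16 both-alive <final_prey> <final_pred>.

Answer: 1 pred

Derivation:
Step 1: prey: 5+1-0=6; pred: 3+0-3=0
First extinction: pred at step 1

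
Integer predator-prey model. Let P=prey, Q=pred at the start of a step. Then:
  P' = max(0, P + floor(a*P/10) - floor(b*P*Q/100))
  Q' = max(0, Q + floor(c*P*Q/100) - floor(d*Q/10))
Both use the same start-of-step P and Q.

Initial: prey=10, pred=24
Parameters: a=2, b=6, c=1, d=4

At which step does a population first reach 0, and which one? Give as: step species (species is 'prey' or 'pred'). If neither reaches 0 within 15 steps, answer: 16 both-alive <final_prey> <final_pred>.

Step 1: prey: 10+2-14=0; pred: 24+2-9=17
First extinction: prey at step 1

Answer: 1 prey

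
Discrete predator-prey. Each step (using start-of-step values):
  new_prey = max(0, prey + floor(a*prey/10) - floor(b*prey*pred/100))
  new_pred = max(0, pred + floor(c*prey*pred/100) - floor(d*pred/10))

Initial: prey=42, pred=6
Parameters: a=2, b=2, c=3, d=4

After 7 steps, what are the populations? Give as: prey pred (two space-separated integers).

Answer: 0 26

Derivation:
Step 1: prey: 42+8-5=45; pred: 6+7-2=11
Step 2: prey: 45+9-9=45; pred: 11+14-4=21
Step 3: prey: 45+9-18=36; pred: 21+28-8=41
Step 4: prey: 36+7-29=14; pred: 41+44-16=69
Step 5: prey: 14+2-19=0; pred: 69+28-27=70
Step 6: prey: 0+0-0=0; pred: 70+0-28=42
Step 7: prey: 0+0-0=0; pred: 42+0-16=26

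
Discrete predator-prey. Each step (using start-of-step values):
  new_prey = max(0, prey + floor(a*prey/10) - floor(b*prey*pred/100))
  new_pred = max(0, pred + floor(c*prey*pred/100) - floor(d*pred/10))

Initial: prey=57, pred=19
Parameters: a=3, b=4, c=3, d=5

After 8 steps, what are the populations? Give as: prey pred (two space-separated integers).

Answer: 0 1

Derivation:
Step 1: prey: 57+17-43=31; pred: 19+32-9=42
Step 2: prey: 31+9-52=0; pred: 42+39-21=60
Step 3: prey: 0+0-0=0; pred: 60+0-30=30
Step 4: prey: 0+0-0=0; pred: 30+0-15=15
Step 5: prey: 0+0-0=0; pred: 15+0-7=8
Step 6: prey: 0+0-0=0; pred: 8+0-4=4
Step 7: prey: 0+0-0=0; pred: 4+0-2=2
Step 8: prey: 0+0-0=0; pred: 2+0-1=1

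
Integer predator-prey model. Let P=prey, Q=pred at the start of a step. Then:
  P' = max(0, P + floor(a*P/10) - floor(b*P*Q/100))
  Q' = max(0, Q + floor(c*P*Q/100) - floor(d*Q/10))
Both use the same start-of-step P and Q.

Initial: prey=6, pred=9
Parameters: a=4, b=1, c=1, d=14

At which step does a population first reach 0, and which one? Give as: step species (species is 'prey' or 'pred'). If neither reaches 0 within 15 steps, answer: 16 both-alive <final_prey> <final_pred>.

Answer: 1 pred

Derivation:
Step 1: prey: 6+2-0=8; pred: 9+0-12=0
First extinction: pred at step 1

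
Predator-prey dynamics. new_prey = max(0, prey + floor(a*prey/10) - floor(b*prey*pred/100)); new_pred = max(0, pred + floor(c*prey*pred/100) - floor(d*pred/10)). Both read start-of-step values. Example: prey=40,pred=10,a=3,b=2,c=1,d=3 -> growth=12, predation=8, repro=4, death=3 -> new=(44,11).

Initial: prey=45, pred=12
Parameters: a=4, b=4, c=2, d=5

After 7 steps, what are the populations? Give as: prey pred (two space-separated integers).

Answer: 6 4

Derivation:
Step 1: prey: 45+18-21=42; pred: 12+10-6=16
Step 2: prey: 42+16-26=32; pred: 16+13-8=21
Step 3: prey: 32+12-26=18; pred: 21+13-10=24
Step 4: prey: 18+7-17=8; pred: 24+8-12=20
Step 5: prey: 8+3-6=5; pred: 20+3-10=13
Step 6: prey: 5+2-2=5; pred: 13+1-6=8
Step 7: prey: 5+2-1=6; pred: 8+0-4=4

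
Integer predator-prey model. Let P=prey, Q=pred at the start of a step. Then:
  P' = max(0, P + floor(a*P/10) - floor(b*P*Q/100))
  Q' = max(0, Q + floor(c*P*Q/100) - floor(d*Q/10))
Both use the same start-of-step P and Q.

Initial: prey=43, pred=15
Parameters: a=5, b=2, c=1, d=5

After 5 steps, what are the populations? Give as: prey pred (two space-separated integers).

Answer: 106 28

Derivation:
Step 1: prey: 43+21-12=52; pred: 15+6-7=14
Step 2: prey: 52+26-14=64; pred: 14+7-7=14
Step 3: prey: 64+32-17=79; pred: 14+8-7=15
Step 4: prey: 79+39-23=95; pred: 15+11-7=19
Step 5: prey: 95+47-36=106; pred: 19+18-9=28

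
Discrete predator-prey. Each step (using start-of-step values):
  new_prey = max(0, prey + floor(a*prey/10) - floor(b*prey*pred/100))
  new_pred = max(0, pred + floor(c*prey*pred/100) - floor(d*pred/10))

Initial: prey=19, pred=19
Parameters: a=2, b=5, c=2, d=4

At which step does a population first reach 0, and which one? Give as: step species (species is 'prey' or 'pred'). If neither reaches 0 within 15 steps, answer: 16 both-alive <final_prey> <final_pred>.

Answer: 16 both-alive 1 2

Derivation:
Step 1: prey: 19+3-18=4; pred: 19+7-7=19
Step 2: prey: 4+0-3=1; pred: 19+1-7=13
Step 3: prey: 1+0-0=1; pred: 13+0-5=8
Step 4: prey: 1+0-0=1; pred: 8+0-3=5
Step 5: prey: 1+0-0=1; pred: 5+0-2=3
Step 6: prey: 1+0-0=1; pred: 3+0-1=2
Step 7: prey: 1+0-0=1; pred: 2+0-0=2
Steps 8-15: state stable at prey=1, pred=2 (no change)
No extinction within 15 steps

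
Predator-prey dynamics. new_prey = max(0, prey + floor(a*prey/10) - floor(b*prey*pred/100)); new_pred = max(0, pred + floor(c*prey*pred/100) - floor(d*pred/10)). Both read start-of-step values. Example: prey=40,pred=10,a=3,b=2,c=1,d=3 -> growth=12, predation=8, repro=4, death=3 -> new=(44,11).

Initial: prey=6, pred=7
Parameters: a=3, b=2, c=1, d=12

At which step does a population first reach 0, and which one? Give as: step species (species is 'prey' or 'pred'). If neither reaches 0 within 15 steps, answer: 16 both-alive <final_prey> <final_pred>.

Answer: 1 pred

Derivation:
Step 1: prey: 6+1-0=7; pred: 7+0-8=0
First extinction: pred at step 1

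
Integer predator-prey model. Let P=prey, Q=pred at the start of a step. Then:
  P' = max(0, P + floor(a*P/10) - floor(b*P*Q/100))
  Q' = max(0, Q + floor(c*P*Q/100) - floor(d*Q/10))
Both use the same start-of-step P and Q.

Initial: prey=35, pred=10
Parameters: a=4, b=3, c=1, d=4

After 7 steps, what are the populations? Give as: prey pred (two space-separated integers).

Answer: 67 16

Derivation:
Step 1: prey: 35+14-10=39; pred: 10+3-4=9
Step 2: prey: 39+15-10=44; pred: 9+3-3=9
Step 3: prey: 44+17-11=50; pred: 9+3-3=9
Step 4: prey: 50+20-13=57; pred: 9+4-3=10
Step 5: prey: 57+22-17=62; pred: 10+5-4=11
Step 6: prey: 62+24-20=66; pred: 11+6-4=13
Step 7: prey: 66+26-25=67; pred: 13+8-5=16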